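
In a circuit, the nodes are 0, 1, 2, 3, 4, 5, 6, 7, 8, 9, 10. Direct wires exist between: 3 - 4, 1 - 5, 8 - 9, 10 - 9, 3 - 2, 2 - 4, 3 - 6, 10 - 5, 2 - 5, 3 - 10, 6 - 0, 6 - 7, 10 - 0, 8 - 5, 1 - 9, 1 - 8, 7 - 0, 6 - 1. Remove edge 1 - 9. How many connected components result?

1

1 and 9 are still connected via 1-8-9, so the component count stays at 1.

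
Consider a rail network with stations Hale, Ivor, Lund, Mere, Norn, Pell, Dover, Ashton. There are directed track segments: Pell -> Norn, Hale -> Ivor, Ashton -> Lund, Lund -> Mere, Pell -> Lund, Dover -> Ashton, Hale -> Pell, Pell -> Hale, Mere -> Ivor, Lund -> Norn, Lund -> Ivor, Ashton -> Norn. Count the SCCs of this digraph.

7

{Hale, Pell} are all mutually reachable — one SCC of size 2.
{Ashton} is an SCC by itself.
{Norn} is an SCC by itself.
{Ivor} is an SCC by itself.
{Lund} is an SCC by itself.
(and 2 more singleton SCCs)
That gives 7 strongly connected components.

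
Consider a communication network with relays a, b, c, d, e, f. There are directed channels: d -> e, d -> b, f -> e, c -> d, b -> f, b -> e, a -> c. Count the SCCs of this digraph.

6

{a} is an SCC by itself.
{c} is an SCC by itself.
{f} is an SCC by itself.
{d} is an SCC by itself.
{e} is an SCC by itself.
(and 1 more singleton SCC)
That gives 6 strongly connected components.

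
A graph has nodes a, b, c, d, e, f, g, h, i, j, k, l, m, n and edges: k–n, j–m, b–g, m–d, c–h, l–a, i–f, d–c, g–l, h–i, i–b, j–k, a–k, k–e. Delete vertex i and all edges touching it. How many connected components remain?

2

With i gone, the remaining components are: {f}; {a, b, c, d, e, g, h, j, k, l, m, n}.
That is 2 components.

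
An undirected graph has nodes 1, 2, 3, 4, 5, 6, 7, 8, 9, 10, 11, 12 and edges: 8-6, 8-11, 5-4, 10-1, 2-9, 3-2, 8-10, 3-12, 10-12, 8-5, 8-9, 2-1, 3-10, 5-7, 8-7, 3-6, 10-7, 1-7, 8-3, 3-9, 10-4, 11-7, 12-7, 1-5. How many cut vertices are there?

0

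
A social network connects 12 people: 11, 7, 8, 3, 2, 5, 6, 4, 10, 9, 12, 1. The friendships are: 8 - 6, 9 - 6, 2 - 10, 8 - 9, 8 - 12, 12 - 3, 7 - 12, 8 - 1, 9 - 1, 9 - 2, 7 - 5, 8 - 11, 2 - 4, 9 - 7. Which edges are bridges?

10-2, 11-8, 12-3, 2-4, 2-9, 5-7

The edges on the cycle 8-9-7-12-8 are not bridges since each lies on that cycle.
But removing 11 - 8 disconnects 11 from 8; removing 4 - 2 disconnects 4 from 2; removing 9 - 2 disconnects 9 from 2; removing 3 - 12 disconnects 3 from 12 — these are bridges.
In total 6 edges are bridges.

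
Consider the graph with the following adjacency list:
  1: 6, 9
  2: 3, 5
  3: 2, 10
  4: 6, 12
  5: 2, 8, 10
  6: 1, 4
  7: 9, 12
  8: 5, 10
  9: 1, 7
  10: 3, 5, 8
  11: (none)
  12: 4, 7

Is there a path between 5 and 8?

From 5 we can reach 2, 3, 5, 8, 10, which includes 8.

Yes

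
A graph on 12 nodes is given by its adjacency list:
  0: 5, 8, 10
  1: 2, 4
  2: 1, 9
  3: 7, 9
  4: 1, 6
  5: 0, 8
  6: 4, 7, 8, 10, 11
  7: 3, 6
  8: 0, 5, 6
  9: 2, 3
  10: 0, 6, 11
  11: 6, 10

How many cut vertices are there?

Removing 6 increases the component count from 1 to 2, so 6 is a cut vertex.
By contrast removing 10 leaves 1 component; it is not a cut vertex. No other vertex is a cut vertex either.

1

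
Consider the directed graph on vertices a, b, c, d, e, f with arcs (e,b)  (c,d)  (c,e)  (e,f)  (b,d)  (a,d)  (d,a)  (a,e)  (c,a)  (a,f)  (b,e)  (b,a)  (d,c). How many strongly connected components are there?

2

{a, b, c, d, e} are all mutually reachable — one SCC of size 5.
{f} is an SCC by itself.
That gives 2 strongly connected components.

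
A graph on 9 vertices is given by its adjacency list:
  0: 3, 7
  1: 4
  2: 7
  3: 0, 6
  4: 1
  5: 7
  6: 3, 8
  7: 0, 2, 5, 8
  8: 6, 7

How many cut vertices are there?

Removing 7 increases the component count from 2 to 4, so 7 is a cut vertex.
By contrast removing 0 leaves 2 components; it is not a cut vertex. No other vertex is a cut vertex either.

1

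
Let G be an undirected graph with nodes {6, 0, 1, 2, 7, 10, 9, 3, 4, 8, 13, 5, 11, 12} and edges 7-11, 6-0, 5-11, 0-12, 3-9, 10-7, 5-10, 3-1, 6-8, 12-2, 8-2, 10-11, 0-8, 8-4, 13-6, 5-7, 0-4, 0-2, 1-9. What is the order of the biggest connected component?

7

Starting from 1 we can reach 1, 3, 9. That is one component of size 3.
Starting from 5 we can reach 5, 7, 10, 11. That is one component of size 4.
Starting from 0 we can reach 0, 2, 4, 6, 8, 12, 13. That is one component of size 7.
The largest has 7 vertices.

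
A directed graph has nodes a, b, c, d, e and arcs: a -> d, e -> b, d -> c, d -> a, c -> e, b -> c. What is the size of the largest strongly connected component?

{b, c, e} are all mutually reachable — one SCC of size 3.
{a, d} are all mutually reachable — one SCC of size 2.
The largest has 3 vertices.

3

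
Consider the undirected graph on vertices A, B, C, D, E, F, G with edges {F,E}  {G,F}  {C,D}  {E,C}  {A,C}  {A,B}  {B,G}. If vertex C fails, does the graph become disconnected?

Yes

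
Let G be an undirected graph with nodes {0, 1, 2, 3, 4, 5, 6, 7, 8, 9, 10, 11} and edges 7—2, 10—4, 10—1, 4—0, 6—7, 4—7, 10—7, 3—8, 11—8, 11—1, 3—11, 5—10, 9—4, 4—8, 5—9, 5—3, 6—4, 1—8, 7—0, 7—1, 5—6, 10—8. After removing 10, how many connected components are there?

1

With 10 gone, the remaining components are: {0, 1, 2, 3, 4, 5, 6, 7, 8, 9, 11}.
That is 1 component.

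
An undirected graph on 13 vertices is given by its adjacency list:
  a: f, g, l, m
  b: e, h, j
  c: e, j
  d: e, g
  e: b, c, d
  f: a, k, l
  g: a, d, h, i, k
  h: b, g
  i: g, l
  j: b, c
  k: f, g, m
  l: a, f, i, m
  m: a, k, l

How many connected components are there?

1

Starting from a we can reach a, b, c, d, e, f, g, h, i, j, k, l, m. That is one component of size 13.
Total: 1 component.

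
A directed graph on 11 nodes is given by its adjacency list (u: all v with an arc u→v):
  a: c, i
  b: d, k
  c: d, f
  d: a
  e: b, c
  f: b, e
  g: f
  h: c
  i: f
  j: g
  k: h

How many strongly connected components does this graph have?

3

{a, b, c, d, e, f, h, i, k} are all mutually reachable — one SCC of size 9.
{j} is an SCC by itself.
{g} is an SCC by itself.
That gives 3 strongly connected components.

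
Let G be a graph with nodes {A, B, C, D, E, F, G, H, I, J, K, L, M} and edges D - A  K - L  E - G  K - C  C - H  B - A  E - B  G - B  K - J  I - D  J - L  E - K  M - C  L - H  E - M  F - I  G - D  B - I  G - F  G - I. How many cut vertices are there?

Removing E increases the component count from 1 to 2, so E is a cut vertex.
By contrast removing F leaves 1 component; it is not a cut vertex. No other vertex is a cut vertex either.

1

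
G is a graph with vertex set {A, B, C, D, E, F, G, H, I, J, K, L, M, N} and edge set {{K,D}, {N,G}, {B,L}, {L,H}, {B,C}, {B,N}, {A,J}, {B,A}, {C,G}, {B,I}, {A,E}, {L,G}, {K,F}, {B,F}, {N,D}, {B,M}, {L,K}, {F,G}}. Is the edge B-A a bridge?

Yes

Removing B-A leaves no path between B and A: the component count goes from 1 to 2. So it is a bridge.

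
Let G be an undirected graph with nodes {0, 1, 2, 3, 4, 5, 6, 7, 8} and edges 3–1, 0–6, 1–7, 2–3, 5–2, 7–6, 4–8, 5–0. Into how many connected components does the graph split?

Starting from 4 we can reach 4, 8. That is one component of size 2.
Starting from 0 we can reach 0, 1, 2, 3, 5, 6, 7. That is one component of size 7.
Total: 2 components.

2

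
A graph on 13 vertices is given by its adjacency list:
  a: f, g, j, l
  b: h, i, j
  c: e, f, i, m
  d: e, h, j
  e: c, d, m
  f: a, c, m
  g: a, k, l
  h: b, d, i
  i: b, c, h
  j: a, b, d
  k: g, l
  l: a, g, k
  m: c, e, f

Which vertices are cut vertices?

Removing a increases the component count from 1 to 2, so a is a cut vertex.
By contrast removing c leaves 1 component; it is not a cut vertex. No other vertex is a cut vertex either.

a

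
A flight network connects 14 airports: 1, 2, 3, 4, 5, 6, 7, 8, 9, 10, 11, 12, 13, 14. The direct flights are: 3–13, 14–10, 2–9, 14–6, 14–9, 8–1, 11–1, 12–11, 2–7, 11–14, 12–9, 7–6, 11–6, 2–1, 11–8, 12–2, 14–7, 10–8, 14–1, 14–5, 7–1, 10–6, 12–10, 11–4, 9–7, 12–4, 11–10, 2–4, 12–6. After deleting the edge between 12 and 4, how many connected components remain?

2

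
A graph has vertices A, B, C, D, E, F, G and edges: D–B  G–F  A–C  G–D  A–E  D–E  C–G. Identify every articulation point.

Removing D increases the component count from 1 to 2, so D is a cut vertex.
Removing G increases the component count from 1 to 2, so G is a cut vertex.
By contrast removing C leaves 1 component; it is not a cut vertex. No other vertex is a cut vertex either.

D, G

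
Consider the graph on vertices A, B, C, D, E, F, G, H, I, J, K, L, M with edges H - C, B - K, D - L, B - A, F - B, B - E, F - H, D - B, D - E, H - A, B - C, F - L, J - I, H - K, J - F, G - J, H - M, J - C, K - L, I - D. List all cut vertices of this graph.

Removing H increases the component count from 1 to 2, so H is a cut vertex.
Removing J increases the component count from 1 to 2, so J is a cut vertex.
By contrast removing G leaves 1 component; it is not a cut vertex. No other vertex is a cut vertex either.

H, J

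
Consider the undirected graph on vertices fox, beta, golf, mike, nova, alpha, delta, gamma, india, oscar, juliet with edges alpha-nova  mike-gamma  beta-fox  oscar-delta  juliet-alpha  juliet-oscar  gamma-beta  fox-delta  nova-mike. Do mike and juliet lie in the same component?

Yes

From mike we can reach fox, beta, mike, nova, alpha, delta, gamma, oscar, juliet, which includes juliet.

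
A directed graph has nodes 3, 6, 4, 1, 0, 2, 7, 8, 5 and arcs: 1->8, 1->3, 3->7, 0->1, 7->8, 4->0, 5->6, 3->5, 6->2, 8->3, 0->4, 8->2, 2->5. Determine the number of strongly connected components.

{3, 7, 8} are all mutually reachable — one SCC of size 3.
{2, 5, 6} are all mutually reachable — one SCC of size 3.
{0, 4} are all mutually reachable — one SCC of size 2.
{1} is an SCC by itself.
That gives 4 strongly connected components.

4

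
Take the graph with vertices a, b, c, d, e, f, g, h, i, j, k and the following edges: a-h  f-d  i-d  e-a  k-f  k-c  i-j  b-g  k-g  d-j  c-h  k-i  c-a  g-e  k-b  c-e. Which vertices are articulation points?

k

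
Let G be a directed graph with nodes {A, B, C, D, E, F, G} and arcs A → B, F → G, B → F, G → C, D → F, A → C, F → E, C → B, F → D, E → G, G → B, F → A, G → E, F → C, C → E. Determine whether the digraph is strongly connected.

From D we can reach every vertex (A, B, C, D, E, F, G), and every vertex can reach D (A, B, C, D, E, F, G). So the whole graph is one strongly connected component.

Yes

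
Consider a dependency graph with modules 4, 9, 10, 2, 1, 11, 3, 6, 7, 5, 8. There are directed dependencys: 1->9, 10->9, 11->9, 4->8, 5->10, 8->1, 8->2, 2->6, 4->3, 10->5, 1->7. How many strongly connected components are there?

{5, 10} are all mutually reachable — one SCC of size 2.
{7} is an SCC by itself.
{2} is an SCC by itself.
{8} is an SCC by itself.
{11} is an SCC by itself.
(and 5 more singleton SCCs)
That gives 10 strongly connected components.

10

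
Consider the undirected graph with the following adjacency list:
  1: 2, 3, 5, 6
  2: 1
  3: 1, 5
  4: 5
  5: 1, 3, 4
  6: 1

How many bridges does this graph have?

The edges on the cycle 1-3-5-1 are not bridges since each lies on that cycle.
But removing 6-1 disconnects 6 from 1; removing 4-5 disconnects 4 from 5; removing 2-1 disconnects 2 from 1 — these are bridges.
That makes 3 bridges.

3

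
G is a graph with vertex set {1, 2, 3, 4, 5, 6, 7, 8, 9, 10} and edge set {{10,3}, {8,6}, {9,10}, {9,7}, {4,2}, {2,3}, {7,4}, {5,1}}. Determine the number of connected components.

Starting from 1 we can reach 1, 5. That is one component of size 2.
Starting from 6 we can reach 6, 8. That is one component of size 2.
Starting from 2 we can reach 2, 3, 4, 7, 9, 10. That is one component of size 6.
Total: 3 components.

3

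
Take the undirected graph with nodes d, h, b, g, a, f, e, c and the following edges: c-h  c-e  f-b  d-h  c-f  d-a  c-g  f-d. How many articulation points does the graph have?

Removing c increases the component count from 1 to 3, so c is a cut vertex.
Removing d increases the component count from 1 to 2, so d is a cut vertex.
Removing f increases the component count from 1 to 2, so f is a cut vertex.
By contrast removing g leaves 1 component; it is not a cut vertex. No other vertex is a cut vertex either.

3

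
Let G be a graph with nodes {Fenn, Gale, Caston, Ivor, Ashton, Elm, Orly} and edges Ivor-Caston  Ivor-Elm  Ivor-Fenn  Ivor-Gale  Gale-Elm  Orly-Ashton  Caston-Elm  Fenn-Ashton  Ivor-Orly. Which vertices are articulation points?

Removing Ivor increases the component count from 1 to 2, so Ivor is a cut vertex.
By contrast removing Caston leaves 1 component; it is not a cut vertex. No other vertex is a cut vertex either.

Ivor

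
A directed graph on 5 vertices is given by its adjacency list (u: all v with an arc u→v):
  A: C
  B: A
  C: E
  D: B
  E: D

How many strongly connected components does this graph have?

{A, B, C, D, E} are all mutually reachable — one SCC of size 5.
That gives 1 strongly connected component.

1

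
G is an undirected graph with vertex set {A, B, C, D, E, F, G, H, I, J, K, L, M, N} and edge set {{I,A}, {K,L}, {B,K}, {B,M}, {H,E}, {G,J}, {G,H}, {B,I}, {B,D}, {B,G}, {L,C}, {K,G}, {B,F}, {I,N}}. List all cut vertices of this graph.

B, G, H, I, K, L

Removing B increases the component count from 1 to 5, so B is a cut vertex.
Removing G increases the component count from 1 to 3, so G is a cut vertex.
Removing H increases the component count from 1 to 2, so H is a cut vertex.
Likewise I, K, L are cut vertices.
By contrast removing A leaves 1 component; it is not a cut vertex. No other vertex is a cut vertex either.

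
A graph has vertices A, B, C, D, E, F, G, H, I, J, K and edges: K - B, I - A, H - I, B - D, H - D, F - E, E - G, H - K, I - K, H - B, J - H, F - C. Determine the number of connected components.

2

Starting from C we can reach C, E, F, G. That is one component of size 4.
Starting from A we can reach A, B, D, H, I, J, K. That is one component of size 7.
Total: 2 components.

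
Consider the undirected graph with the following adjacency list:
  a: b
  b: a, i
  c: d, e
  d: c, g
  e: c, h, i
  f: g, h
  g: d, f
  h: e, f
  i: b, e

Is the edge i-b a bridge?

Removing i-b leaves no path between i and b: the component count goes from 1 to 2. So it is a bridge.

Yes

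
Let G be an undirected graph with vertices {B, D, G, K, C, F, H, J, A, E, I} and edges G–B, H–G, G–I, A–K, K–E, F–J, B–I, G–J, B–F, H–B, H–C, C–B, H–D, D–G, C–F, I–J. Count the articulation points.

1

Removing K increases the component count from 2 to 3, so K is a cut vertex.
By contrast removing A leaves 2 components; it is not a cut vertex. No other vertex is a cut vertex either.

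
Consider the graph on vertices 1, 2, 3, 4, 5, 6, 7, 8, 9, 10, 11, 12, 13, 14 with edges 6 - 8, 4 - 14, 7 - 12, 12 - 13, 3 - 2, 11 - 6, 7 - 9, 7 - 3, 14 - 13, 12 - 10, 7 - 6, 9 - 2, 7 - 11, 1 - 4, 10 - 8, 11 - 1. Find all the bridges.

The edges on the cycle 7-11-1-4-14-13-12-7 are not bridges since each lies on that cycle.
Every edge lies on some cycle, so there are no bridges.

none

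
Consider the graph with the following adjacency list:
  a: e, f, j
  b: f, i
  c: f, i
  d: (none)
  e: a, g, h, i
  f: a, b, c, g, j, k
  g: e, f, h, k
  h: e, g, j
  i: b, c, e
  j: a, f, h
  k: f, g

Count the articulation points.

0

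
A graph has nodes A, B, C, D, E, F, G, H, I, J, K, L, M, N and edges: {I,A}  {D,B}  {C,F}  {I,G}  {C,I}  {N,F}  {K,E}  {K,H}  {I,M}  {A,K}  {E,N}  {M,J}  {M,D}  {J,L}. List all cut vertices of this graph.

Removing D increases the component count from 1 to 2, so D is a cut vertex.
Removing I increases the component count from 1 to 3, so I is a cut vertex.
Removing J increases the component count from 1 to 2, so J is a cut vertex.
Likewise K, M are cut vertices.
By contrast removing L leaves 1 component; it is not a cut vertex. No other vertex is a cut vertex either.

D, I, J, K, M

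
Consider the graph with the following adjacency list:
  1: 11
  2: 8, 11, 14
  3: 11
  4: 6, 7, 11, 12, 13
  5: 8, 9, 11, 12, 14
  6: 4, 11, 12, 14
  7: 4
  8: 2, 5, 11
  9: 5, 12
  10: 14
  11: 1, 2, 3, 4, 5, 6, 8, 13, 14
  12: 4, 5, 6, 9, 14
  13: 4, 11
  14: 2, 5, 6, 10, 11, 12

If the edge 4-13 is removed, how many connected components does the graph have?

1

4 and 13 are still connected via 4-11-13, so the component count stays at 1.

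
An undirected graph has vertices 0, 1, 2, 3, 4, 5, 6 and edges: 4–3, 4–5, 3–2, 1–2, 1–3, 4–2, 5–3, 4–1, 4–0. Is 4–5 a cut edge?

No

After removing 4–5, the path 4-3-5 still connects them, so the edge is not a bridge.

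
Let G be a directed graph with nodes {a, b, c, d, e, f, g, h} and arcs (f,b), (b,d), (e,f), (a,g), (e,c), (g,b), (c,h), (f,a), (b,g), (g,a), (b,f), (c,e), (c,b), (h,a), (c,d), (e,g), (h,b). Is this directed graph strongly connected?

There is no directed path from f to c, so the graph is not strongly connected.

No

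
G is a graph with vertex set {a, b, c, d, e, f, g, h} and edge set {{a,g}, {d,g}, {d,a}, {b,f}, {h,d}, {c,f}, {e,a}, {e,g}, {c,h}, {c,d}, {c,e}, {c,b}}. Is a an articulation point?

Deleting a leaves 1 component (was 1) (its neighbors d, e, g remain connected to each other), so a is not a cut vertex.

No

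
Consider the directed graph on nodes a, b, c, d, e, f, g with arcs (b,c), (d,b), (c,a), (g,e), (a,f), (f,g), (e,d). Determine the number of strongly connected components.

{a, b, c, d, e, f, g} are all mutually reachable — one SCC of size 7.
That gives 1 strongly connected component.

1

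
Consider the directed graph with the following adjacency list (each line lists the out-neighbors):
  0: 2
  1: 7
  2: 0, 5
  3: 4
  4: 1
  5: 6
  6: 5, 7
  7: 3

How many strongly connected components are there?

{1, 3, 4, 7} are all mutually reachable — one SCC of size 4.
{0, 2} are all mutually reachable — one SCC of size 2.
{5, 6} are all mutually reachable — one SCC of size 2.
That gives 3 strongly connected components.

3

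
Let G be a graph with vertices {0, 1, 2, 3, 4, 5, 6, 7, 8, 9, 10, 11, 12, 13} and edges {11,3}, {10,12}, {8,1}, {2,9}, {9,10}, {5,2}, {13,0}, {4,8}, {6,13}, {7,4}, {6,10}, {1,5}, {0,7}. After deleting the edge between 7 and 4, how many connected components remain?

2

7 and 4 are still connected via 7-0-13-6-10-9-2-5-1-8-4, so the component count stays at 2.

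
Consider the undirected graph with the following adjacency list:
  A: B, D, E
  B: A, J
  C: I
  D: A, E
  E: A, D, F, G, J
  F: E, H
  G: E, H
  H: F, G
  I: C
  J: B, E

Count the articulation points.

1

Removing E increases the component count from 2 to 3, so E is a cut vertex.
By contrast removing G leaves 2 components; it is not a cut vertex. No other vertex is a cut vertex either.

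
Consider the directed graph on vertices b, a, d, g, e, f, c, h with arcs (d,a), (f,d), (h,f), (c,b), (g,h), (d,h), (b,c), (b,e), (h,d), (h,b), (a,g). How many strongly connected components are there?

{a, d, f, g, h} are all mutually reachable — one SCC of size 5.
{b, c} are all mutually reachable — one SCC of size 2.
{e} is an SCC by itself.
That gives 3 strongly connected components.

3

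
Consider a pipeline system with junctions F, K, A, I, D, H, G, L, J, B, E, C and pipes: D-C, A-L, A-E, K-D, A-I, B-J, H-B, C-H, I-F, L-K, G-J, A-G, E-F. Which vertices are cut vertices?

A

Removing A increases the component count from 1 to 2, so A is a cut vertex.
By contrast removing C leaves 1 component; it is not a cut vertex. No other vertex is a cut vertex either.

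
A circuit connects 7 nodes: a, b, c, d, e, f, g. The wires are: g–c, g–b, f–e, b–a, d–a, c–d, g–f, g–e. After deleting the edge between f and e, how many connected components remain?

f and e are still connected via f-g-e, so the component count stays at 1.

1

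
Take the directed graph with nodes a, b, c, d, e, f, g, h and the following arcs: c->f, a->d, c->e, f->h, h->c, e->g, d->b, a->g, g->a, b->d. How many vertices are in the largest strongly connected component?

3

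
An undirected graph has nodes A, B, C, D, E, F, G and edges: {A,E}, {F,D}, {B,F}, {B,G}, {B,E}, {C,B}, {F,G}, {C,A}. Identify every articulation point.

B, F

Removing B increases the component count from 1 to 2, so B is a cut vertex.
Removing F increases the component count from 1 to 2, so F is a cut vertex.
By contrast removing A leaves 1 component; it is not a cut vertex. No other vertex is a cut vertex either.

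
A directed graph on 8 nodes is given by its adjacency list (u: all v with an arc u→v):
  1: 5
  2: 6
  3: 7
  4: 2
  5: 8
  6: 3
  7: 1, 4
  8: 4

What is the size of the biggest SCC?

{1, 2, 3, 4, 5, 6, 7, 8} are all mutually reachable — one SCC of size 8.
The largest has 8 vertices.

8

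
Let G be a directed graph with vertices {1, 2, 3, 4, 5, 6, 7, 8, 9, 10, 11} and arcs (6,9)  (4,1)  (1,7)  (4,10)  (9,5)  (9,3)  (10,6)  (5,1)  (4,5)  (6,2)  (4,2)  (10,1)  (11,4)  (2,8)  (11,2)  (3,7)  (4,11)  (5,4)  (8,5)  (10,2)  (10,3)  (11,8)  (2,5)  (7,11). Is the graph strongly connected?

From 6 we can reach every vertex (1, 2, 3, 4, 5, 6, 7, 8, 9, 10, 11), and every vertex can reach 6 (1, 2, 3, 4, 5, 6, 7, 8, 9, 10, 11). So the whole graph is one strongly connected component.

Yes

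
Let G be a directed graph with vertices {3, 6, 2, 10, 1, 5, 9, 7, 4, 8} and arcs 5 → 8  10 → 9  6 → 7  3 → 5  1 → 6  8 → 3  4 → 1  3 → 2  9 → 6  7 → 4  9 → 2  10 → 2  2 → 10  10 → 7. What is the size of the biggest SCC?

4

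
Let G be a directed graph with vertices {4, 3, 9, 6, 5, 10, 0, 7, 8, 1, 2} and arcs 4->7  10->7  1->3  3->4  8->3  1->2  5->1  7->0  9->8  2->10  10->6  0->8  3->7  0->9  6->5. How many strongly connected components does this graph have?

{0, 3, 4, 7, 8, 9} are all mutually reachable — one SCC of size 6.
{1, 2, 5, 6, 10} are all mutually reachable — one SCC of size 5.
That gives 2 strongly connected components.

2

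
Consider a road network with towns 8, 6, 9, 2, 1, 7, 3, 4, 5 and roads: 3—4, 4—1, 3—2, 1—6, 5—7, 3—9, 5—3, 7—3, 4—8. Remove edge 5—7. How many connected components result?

1

5 and 7 are still connected via 5-3-7, so the component count stays at 1.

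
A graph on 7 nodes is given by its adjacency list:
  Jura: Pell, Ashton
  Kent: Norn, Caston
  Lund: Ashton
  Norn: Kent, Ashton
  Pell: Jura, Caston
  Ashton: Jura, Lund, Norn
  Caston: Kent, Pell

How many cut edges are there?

The edges on the cycle Pell-Jura-Ashton-Norn-Kent-Caston-Pell are not bridges since each lies on that cycle.
But removing Ashton-Lund disconnects Ashton from Lund — this is a bridge.

1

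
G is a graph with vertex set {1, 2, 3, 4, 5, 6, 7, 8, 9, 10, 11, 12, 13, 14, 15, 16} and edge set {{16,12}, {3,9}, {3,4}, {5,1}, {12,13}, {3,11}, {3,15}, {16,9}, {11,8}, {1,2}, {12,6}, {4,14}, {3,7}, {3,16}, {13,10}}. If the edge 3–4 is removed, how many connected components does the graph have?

Before removal there are 2 components.
3–4 is a bridge — removing it separates 3's side from 4's side.
After removal: 3 components.

3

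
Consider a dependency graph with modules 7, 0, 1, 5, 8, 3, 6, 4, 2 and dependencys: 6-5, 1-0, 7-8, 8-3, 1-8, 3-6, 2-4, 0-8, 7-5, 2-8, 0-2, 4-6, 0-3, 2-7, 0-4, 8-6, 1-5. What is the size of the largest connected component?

9

Starting from 0 we can reach 0, 1, 2, 3, 4, 5, 6, 7, 8. That is one component of size 9.
The largest has 9 vertices.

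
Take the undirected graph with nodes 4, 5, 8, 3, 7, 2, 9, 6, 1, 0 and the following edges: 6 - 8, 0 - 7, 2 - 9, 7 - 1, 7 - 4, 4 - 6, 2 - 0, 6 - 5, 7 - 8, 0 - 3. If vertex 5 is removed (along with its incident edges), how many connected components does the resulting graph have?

1

With 5 gone, the remaining components are: {0, 1, 2, 3, 4, 6, 7, 8, 9}.
That is 1 component.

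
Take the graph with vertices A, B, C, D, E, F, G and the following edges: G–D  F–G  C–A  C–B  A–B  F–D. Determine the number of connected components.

E is isolated — a component by itself.
Starting from D we can reach D, F, G. That is one component of size 3.
Starting from A we can reach A, B, C. That is one component of size 3.
Total: 3 components.

3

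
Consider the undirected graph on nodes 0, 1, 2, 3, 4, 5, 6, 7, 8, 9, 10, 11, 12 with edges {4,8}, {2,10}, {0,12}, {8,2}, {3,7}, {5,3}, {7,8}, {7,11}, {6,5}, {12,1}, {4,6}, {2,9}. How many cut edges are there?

The edges on the cycle 4-6-5-3-7-8-4 are not bridges since each lies on that cycle.
But removing 12 - 1 disconnects 12 from 1; removing 2 - 9 disconnects 2 from 9; removing 8 - 2 disconnects 8 from 2; removing 10 - 2 disconnects 10 from 2 — these are bridges.
In total 6 edges are bridges.

6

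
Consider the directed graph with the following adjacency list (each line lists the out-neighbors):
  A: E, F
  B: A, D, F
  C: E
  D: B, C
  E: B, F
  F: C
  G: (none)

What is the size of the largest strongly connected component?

6

{A, B, C, D, E, F} are all mutually reachable — one SCC of size 6.
{G} is an SCC by itself.
The largest has 6 vertices.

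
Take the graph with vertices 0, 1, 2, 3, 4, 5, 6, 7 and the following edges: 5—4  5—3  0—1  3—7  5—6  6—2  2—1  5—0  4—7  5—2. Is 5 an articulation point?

Yes

Deleting 5 raises the number of components from 1 to 2, so 5 is a cut vertex.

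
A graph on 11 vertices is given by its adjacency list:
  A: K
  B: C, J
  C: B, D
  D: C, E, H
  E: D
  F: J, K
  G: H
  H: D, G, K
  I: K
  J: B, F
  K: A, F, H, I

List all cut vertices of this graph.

Removing D increases the component count from 1 to 2, so D is a cut vertex.
Removing H increases the component count from 1 to 2, so H is a cut vertex.
Removing K increases the component count from 1 to 3, so K is a cut vertex.
By contrast removing A leaves 1 component; it is not a cut vertex. No other vertex is a cut vertex either.

D, H, K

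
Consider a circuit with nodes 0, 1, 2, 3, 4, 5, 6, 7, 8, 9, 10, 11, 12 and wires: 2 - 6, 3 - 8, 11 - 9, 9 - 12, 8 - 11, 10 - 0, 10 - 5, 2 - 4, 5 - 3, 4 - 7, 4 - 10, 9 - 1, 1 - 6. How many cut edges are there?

3

The edges on the cycle 2-4-10-5-3-8-11-9-1-6-2 are not bridges since each lies on that cycle.
But removing 4 - 7 disconnects 4 from 7; removing 12 - 9 disconnects 12 from 9; removing 10 - 0 disconnects 10 from 0 — these are bridges.
That makes 3 bridges.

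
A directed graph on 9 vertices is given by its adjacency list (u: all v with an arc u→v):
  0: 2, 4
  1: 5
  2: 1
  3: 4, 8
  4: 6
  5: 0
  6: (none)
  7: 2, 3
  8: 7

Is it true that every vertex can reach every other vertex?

No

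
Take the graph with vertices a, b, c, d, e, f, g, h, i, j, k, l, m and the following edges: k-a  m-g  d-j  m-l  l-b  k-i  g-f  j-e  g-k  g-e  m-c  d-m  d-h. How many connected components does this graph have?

1

Starting from a we can reach a, b, c, d, e, f, g, h, i, j, k, l, m. That is one component of size 13.
Total: 1 component.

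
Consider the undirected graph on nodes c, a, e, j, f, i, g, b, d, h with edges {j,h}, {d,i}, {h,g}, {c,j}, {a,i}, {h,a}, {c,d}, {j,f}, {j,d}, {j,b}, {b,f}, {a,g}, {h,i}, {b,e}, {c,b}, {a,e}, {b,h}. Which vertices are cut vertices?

none

Removing b, for instance, still leaves 1 component. No single vertex removal increases the component count — the graph has no articulation points.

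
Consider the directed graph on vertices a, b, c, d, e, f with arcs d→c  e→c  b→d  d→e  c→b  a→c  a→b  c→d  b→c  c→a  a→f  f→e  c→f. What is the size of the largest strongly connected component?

{a, b, c, d, e, f} are all mutually reachable — one SCC of size 6.
The largest has 6 vertices.

6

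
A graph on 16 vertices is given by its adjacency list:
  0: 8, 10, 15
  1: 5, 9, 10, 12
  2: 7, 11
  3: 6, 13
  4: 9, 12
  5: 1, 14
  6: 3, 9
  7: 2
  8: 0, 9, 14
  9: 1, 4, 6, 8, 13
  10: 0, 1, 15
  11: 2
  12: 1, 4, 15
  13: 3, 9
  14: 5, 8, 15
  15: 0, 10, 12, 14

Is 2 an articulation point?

Deleting 2 raises the number of components from 2 to 3, so 2 is a cut vertex.

Yes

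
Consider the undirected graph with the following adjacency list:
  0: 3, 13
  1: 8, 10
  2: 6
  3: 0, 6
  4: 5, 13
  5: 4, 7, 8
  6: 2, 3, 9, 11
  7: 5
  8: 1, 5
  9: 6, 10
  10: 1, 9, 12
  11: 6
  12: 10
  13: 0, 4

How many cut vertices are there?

Removing 5 increases the component count from 1 to 2, so 5 is a cut vertex.
Removing 6 increases the component count from 1 to 3, so 6 is a cut vertex.
Removing 10 increases the component count from 1 to 2, so 10 is a cut vertex.
By contrast removing 0 leaves 1 component; it is not a cut vertex. No other vertex is a cut vertex either.

3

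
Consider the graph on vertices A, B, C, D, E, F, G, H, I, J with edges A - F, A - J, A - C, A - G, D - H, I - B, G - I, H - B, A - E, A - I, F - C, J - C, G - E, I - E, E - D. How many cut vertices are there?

Removing A increases the component count from 1 to 2, so A is a cut vertex.
By contrast removing H leaves 1 component; it is not a cut vertex. No other vertex is a cut vertex either.

1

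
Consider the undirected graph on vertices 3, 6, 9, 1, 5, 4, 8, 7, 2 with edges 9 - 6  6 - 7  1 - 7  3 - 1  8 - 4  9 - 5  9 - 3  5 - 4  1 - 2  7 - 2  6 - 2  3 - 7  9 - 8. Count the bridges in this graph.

The edges on the cycle 3-1-2-7-3 are not bridges since each lies on that cycle.
Every edge lies on some cycle, so there are no bridges.

0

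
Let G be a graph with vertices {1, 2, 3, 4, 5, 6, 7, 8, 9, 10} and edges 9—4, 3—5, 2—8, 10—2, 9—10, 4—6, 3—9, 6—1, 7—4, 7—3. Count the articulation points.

Removing 2 increases the component count from 1 to 2, so 2 is a cut vertex.
Removing 3 increases the component count from 1 to 2, so 3 is a cut vertex.
Removing 4 increases the component count from 1 to 2, so 4 is a cut vertex.
Likewise 6, 9, 10 are cut vertices.
By contrast removing 7 leaves 1 component; it is not a cut vertex. No other vertex is a cut vertex either.

6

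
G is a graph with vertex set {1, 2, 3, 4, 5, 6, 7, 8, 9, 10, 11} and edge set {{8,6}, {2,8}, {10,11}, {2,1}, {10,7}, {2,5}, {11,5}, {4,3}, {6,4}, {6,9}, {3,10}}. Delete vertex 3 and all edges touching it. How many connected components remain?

1

With 3 gone, the remaining components are: {1, 2, 4, 5, 6, 7, 8, 9, 10, 11}.
That is 1 component.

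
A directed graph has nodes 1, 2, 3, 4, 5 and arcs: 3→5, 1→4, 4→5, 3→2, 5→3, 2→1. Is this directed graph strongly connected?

From 4 we can reach every vertex (1, 2, 3, 4, 5), and every vertex can reach 4 (1, 2, 3, 4, 5). So the whole graph is one strongly connected component.

Yes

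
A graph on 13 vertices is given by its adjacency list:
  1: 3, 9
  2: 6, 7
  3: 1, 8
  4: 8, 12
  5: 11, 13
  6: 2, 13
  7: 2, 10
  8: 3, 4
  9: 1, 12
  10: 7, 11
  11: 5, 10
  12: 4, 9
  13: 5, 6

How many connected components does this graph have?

2

Starting from 1 we can reach 1, 3, 4, 8, 9, 12. That is one component of size 6.
Starting from 2 we can reach 2, 5, 6, 7, 10, 11, 13. That is one component of size 7.
Total: 2 components.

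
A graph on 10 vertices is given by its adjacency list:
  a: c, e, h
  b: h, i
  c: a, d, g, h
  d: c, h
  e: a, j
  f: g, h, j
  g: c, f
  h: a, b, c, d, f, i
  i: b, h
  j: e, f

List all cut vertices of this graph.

Removing h increases the component count from 1 to 2, so h is a cut vertex.
By contrast removing c leaves 1 component; it is not a cut vertex. No other vertex is a cut vertex either.

h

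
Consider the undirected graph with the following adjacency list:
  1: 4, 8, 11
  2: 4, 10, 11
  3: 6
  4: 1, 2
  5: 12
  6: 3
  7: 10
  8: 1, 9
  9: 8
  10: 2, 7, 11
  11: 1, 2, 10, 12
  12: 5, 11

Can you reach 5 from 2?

Yes

From 2 we can reach 1, 2, 4, 5, 7, 8, 9, 10, 11, 12, which includes 5.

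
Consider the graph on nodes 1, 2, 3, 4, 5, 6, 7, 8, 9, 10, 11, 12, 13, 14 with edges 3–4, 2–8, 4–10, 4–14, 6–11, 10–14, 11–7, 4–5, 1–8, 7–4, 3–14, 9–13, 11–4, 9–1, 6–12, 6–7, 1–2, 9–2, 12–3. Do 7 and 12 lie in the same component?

From 7 we can reach 3, 4, 5, 6, 7, 10, 11, 12, 14, which includes 12.

Yes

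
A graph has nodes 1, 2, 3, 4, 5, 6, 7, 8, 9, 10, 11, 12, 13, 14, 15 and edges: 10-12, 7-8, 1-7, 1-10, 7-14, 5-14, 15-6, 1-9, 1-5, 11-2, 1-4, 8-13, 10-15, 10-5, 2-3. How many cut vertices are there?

6

Removing 1 increases the component count from 2 to 4, so 1 is a cut vertex.
Removing 2 increases the component count from 2 to 3, so 2 is a cut vertex.
Removing 7 increases the component count from 2 to 3, so 7 is a cut vertex.
Likewise 8, 10, 15 are cut vertices.
By contrast removing 11 leaves 2 components; it is not a cut vertex. No other vertex is a cut vertex either.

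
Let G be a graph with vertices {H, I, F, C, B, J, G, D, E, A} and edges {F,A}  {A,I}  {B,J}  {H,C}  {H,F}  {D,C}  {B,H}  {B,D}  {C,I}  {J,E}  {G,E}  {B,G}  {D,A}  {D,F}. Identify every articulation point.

Removing B increases the component count from 1 to 2, so B is a cut vertex.
By contrast removing I leaves 1 component; it is not a cut vertex. No other vertex is a cut vertex either.

B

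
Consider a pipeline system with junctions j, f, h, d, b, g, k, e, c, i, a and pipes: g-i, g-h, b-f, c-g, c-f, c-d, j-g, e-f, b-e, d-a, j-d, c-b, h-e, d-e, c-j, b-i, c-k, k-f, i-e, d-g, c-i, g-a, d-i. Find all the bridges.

The edges on the cycle c-b-i-g-c are not bridges since each lies on that cycle.
Every edge lies on some cycle, so there are no bridges.

none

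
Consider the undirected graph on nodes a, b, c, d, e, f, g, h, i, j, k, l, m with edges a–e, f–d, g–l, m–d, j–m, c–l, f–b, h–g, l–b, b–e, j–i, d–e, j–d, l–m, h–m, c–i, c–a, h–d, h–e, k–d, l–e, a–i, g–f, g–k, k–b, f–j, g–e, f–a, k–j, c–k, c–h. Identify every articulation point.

Removing b, for instance, still leaves 1 component. No single vertex removal increases the component count — the graph has no articulation points.

none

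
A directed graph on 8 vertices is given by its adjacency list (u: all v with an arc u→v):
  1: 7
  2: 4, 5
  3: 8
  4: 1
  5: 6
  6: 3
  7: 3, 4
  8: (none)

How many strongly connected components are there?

6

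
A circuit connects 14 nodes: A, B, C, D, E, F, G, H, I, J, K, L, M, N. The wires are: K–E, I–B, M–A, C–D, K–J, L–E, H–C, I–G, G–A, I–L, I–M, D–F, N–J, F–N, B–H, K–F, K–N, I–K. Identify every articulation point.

I

Removing I increases the component count from 1 to 2, so I is a cut vertex.
By contrast removing F leaves 1 component; it is not a cut vertex. No other vertex is a cut vertex either.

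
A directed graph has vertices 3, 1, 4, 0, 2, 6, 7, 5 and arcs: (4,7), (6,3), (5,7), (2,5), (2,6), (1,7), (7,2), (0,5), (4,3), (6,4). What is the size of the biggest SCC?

{2, 4, 5, 6, 7} are all mutually reachable — one SCC of size 5.
{1} is an SCC by itself.
{0} is an SCC by itself.
{3} is an SCC by itself.
The largest has 5 vertices.

5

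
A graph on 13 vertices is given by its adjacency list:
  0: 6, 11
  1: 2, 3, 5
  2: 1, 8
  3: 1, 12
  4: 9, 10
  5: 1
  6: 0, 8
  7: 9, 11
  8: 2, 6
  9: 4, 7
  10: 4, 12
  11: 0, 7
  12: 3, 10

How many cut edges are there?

1

The edges on the cycle 1-2-8-6-0-11-7-9-4-10-12-3-1 are not bridges since each lies on that cycle.
But removing 1-5 disconnects 1 from 5 — this is a bridge.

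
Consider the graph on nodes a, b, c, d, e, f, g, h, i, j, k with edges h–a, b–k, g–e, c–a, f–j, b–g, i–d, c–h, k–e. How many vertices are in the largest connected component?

4

Starting from f we can reach f, j. That is one component of size 2.
Starting from d we can reach d, i. That is one component of size 2.
Starting from a we can reach a, c, h. That is one component of size 3.
Starting from b we can reach b, e, g, k. That is one component of size 4.
The largest has 4 vertices.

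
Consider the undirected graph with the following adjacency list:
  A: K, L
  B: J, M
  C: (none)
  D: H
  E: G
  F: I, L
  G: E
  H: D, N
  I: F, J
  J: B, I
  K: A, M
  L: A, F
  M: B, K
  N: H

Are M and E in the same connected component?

No

The component containing M is {A, B, F, I, J, K, L, M}, and E is not in it.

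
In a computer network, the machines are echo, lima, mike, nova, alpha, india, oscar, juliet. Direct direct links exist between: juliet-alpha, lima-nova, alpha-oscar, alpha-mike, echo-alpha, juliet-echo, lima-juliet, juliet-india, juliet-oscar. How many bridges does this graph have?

4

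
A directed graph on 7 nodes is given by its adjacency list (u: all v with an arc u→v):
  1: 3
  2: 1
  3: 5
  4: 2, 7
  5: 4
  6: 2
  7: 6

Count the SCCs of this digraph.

{1, 2, 3, 4, 5, 6, 7} are all mutually reachable — one SCC of size 7.
That gives 1 strongly connected component.

1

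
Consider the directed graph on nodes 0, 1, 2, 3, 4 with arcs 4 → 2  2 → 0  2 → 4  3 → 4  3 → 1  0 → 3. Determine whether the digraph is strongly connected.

There is no directed path from 1 to 3, so the graph is not strongly connected.

No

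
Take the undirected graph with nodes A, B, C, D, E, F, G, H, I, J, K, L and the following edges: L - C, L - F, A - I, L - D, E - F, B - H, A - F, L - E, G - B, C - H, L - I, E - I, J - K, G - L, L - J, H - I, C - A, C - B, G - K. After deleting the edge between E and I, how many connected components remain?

E and I are still connected via E-L-I, so the component count stays at 1.

1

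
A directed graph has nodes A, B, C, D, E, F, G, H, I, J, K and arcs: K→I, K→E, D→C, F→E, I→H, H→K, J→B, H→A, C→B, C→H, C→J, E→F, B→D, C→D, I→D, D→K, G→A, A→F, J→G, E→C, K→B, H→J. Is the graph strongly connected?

From D we can reach every vertex (A, B, C, D, E, F, G, H, I, J, K), and every vertex can reach D (A, B, C, D, E, F, G, H, I, J, K). So the whole graph is one strongly connected component.

Yes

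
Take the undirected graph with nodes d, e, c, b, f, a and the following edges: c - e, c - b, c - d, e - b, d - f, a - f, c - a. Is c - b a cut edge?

No

After removing c - b, the path c-e-b still connects them, so the edge is not a bridge.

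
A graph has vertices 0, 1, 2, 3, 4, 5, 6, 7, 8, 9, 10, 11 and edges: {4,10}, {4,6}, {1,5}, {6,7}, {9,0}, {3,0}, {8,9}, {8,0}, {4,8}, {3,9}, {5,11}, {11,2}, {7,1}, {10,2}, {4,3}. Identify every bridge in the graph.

The edges on the cycle 4-6-7-1-5-11-2-10-4 are not bridges since each lies on that cycle.
Every edge lies on some cycle, so there are no bridges.

none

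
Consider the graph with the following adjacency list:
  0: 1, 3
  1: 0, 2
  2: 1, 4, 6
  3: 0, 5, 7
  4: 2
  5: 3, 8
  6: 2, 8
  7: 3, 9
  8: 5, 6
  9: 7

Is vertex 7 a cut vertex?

Deleting 7 raises the number of components from 1 to 2, so 7 is a cut vertex.

Yes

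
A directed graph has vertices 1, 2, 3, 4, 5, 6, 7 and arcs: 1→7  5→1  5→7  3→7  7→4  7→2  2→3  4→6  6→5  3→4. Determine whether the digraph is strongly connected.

Yes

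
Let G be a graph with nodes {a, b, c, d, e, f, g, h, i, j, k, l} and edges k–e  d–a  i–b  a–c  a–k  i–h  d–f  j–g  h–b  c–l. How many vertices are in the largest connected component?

7

Starting from g we can reach g, j. That is one component of size 2.
Starting from b we can reach b, h, i. That is one component of size 3.
Starting from a we can reach a, c, d, e, f, k, l. That is one component of size 7.
The largest has 7 vertices.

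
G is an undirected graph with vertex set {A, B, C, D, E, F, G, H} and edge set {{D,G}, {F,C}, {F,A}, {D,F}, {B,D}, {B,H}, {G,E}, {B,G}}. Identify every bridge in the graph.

The edges on the cycle B-D-G-B are not bridges since each lies on that cycle.
But removing D-F disconnects D from F; removing F-A disconnects F from A; removing B-H disconnects B from H; removing G-E disconnects G from E — these are bridges.
In total 5 edges are bridges.

A-F, B-H, C-F, D-F, E-G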